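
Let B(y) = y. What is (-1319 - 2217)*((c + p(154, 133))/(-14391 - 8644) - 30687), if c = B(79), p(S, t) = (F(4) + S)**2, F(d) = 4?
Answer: 147035218304/1355 ≈ 1.0851e+8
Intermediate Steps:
p(S, t) = (4 + S)**2
c = 79
(-1319 - 2217)*((c + p(154, 133))/(-14391 - 8644) - 30687) = (-1319 - 2217)*((79 + (4 + 154)**2)/(-14391 - 8644) - 30687) = -3536*((79 + 158**2)/(-23035) - 30687) = -3536*((79 + 24964)*(-1/23035) - 30687) = -3536*(25043*(-1/23035) - 30687) = -3536*(-25043/23035 - 30687) = -3536*(-706900088/23035) = 147035218304/1355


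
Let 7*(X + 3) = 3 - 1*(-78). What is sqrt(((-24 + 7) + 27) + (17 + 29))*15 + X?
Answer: 60/7 + 30*sqrt(14) ≈ 120.82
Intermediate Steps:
X = 60/7 (X = -3 + (3 - 1*(-78))/7 = -3 + (3 + 78)/7 = -3 + (1/7)*81 = -3 + 81/7 = 60/7 ≈ 8.5714)
sqrt(((-24 + 7) + 27) + (17 + 29))*15 + X = sqrt(((-24 + 7) + 27) + (17 + 29))*15 + 60/7 = sqrt((-17 + 27) + 46)*15 + 60/7 = sqrt(10 + 46)*15 + 60/7 = sqrt(56)*15 + 60/7 = (2*sqrt(14))*15 + 60/7 = 30*sqrt(14) + 60/7 = 60/7 + 30*sqrt(14)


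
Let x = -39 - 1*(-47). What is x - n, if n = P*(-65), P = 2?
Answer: 138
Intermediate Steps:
x = 8 (x = -39 + 47 = 8)
n = -130 (n = 2*(-65) = -130)
x - n = 8 - 1*(-130) = 8 + 130 = 138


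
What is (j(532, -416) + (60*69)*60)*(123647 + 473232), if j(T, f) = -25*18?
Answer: 147996148050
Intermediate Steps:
j(T, f) = -450
(j(532, -416) + (60*69)*60)*(123647 + 473232) = (-450 + (60*69)*60)*(123647 + 473232) = (-450 + 4140*60)*596879 = (-450 + 248400)*596879 = 247950*596879 = 147996148050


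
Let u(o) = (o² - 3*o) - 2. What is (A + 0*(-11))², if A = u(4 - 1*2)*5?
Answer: 400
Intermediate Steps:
u(o) = -2 + o² - 3*o
A = -20 (A = (-2 + (4 - 1*2)² - 3*(4 - 1*2))*5 = (-2 + (4 - 2)² - 3*(4 - 2))*5 = (-2 + 2² - 3*2)*5 = (-2 + 4 - 6)*5 = -4*5 = -20)
(A + 0*(-11))² = (-20 + 0*(-11))² = (-20 + 0)² = (-20)² = 400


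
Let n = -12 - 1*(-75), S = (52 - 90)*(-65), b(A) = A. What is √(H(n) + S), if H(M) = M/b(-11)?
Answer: √298177/11 ≈ 49.641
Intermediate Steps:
S = 2470 (S = -38*(-65) = 2470)
n = 63 (n = -12 + 75 = 63)
H(M) = -M/11 (H(M) = M/(-11) = M*(-1/11) = -M/11)
√(H(n) + S) = √(-1/11*63 + 2470) = √(-63/11 + 2470) = √(27107/11) = √298177/11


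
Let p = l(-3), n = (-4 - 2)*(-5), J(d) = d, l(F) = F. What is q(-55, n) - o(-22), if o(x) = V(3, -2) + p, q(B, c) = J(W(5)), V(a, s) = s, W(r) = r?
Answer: 10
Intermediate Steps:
n = 30 (n = -6*(-5) = 30)
p = -3
q(B, c) = 5
o(x) = -5 (o(x) = -2 - 3 = -5)
q(-55, n) - o(-22) = 5 - 1*(-5) = 5 + 5 = 10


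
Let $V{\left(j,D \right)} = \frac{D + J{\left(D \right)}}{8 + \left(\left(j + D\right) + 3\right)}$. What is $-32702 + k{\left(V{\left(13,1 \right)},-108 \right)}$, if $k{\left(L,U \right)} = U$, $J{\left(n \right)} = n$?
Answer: $-32810$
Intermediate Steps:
$V{\left(j,D \right)} = \frac{2 D}{11 + D + j}$ ($V{\left(j,D \right)} = \frac{D + D}{8 + \left(\left(j + D\right) + 3\right)} = \frac{2 D}{8 + \left(\left(D + j\right) + 3\right)} = \frac{2 D}{8 + \left(3 + D + j\right)} = \frac{2 D}{11 + D + j}$)
$-32702 + k{\left(V{\left(13,1 \right)},-108 \right)} = -32702 - 108 = -32810$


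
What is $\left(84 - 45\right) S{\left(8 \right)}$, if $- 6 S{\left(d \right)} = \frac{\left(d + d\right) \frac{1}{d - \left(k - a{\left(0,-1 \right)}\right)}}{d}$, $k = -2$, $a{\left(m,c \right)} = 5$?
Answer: $- \frac{13}{15} \approx -0.86667$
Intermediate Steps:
$S{\left(d \right)} = - \frac{1}{3 \left(7 + d\right)}$ ($S{\left(d \right)} = - \frac{\frac{d + d}{d + \left(5 - -2\right)} \frac{1}{d}}{6} = - \frac{\frac{2 d}{d + \left(5 + 2\right)} \frac{1}{d}}{6} = - \frac{\frac{2 d}{d + 7} \frac{1}{d}}{6} = - \frac{\frac{2 d}{7 + d} \frac{1}{d}}{6} = - \frac{2 \frac{1}{7 + d}}{6} = - \frac{1}{3 \left(7 + d\right)}$)
$\left(84 - 45\right) S{\left(8 \right)} = \left(84 - 45\right) \left(- \frac{1}{21 + 3 \cdot 8}\right) = 39 \left(- \frac{1}{21 + 24}\right) = 39 \left(- \frac{1}{45}\right) = - \frac{13}{15}$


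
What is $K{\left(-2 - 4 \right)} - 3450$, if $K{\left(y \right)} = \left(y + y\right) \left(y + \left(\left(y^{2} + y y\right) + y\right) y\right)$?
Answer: $1374$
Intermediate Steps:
$K{\left(y \right)} = 2 y \left(y + y \left(y + 2 y^{2}\right)\right)$ ($K{\left(y \right)} = 2 y \left(y + \left(\left(y^{2} + y^{2}\right) + y\right) y\right) = 2 y \left(y + \left(2 y^{2} + y\right) y\right) = 2 y \left(y + \left(y + 2 y^{2}\right) y\right) = 2 y \left(y + y \left(y + 2 y^{2}\right)\right)$)
$K{\left(-2 - 4 \right)} - 3450 = 2 \left(-2 - 4\right)^{2} \left(1 - 6 + 2 \left(-2 - 4\right)^{2}\right) - 3450 = 2 \left(-6\right)^{2} \left(1 - 6 + 2 \left(-6\right)^{2}\right) - 3450 = 2 \cdot 36 \left(1 - 6 + 2 \cdot 36\right) - 3450 = 2 \cdot 36 \left(1 - 6 + 72\right) - 3450 = 2 \cdot 36 \cdot 67 - 3450 = 4824 - 3450 = 1374$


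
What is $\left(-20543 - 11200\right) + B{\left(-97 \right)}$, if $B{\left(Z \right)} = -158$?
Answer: $-31901$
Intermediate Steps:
$\left(-20543 - 11200\right) + B{\left(-97 \right)} = \left(-20543 - 11200\right) - 158 = -31743 - 158 = -31901$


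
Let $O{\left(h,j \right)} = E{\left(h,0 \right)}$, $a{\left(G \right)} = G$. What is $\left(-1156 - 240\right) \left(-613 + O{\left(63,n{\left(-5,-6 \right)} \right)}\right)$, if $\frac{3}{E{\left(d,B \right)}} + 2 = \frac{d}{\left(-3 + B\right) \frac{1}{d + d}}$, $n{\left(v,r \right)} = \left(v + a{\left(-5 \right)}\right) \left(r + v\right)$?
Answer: $\frac{566506223}{662} \approx 8.5575 \cdot 10^{5}$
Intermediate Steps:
$n{\left(v,r \right)} = \left(-5 + v\right) \left(r + v\right)$ ($n{\left(v,r \right)} = \left(v - 5\right) \left(r + v\right) = \left(-5 + v\right) \left(r + v\right)$)
$E{\left(d,B \right)} = \frac{3}{-2 + \frac{2 d^{2}}{-3 + B}}$ ($E{\left(d,B \right)} = \frac{3}{-2 + \frac{d}{\left(-3 + B\right) \frac{1}{d + d}}} = \frac{3}{-2 + \frac{d}{\left(-3 + B\right) \frac{1}{2 d}}} = \frac{3}{-2 + \frac{d}{\frac{1}{2} \frac{1}{d} \left(-3 + B\right)}} = \frac{3}{-2 + d \frac{2 d}{-3 + B}} = \frac{3}{-2 + \frac{2 d^{2}}{-3 + B}}$)
$O{\left(h,j \right)} = - \frac{9}{2 \left(3 + h^{2}\right)}$ ($O{\left(h,j \right)} = \frac{3 \left(-3 + 0\right)}{2 \left(3 + h^{2} - 0\right)} = \frac{3}{2} \frac{1}{3 + h^{2} + 0} \left(-3\right) = \frac{3}{2} \frac{1}{3 + h^{2}} \left(-3\right) = - \frac{9}{2 \left(3 + h^{2}\right)}$)
$\left(-1156 - 240\right) \left(-613 + O{\left(63,n{\left(-5,-6 \right)} \right)}\right) = \left(-1156 - 240\right) \left(-613 - \frac{9}{6 + 2 \cdot 63^{2}}\right) = - 1396 \left(-613 - \frac{9}{6 + 2 \cdot 3969}\right) = - 1396 \left(-613 - \frac{9}{6 + 7938}\right) = - 1396 \left(-613 - \frac{9}{7944}\right) = - 1396 \left(-613 - \frac{3}{2648}\right) = \left(-1396\right) \left(- \frac{1623227}{2648}\right) = \frac{566506223}{662}$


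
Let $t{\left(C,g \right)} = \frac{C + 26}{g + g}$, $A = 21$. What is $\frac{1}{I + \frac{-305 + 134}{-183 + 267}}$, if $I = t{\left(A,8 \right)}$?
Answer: $\frac{112}{101} \approx 1.1089$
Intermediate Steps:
$t{\left(C,g \right)} = \frac{26 + C}{2 g}$
$I = \frac{47}{16}$ ($I = \frac{26 + 21}{2 \cdot 8} = \frac{1}{2} \cdot \frac{1}{8} \cdot 47 = \frac{47}{16} \approx 2.9375$)
$\frac{1}{I + \frac{-305 + 134}{-183 + 267}} = \frac{1}{\frac{47}{16} + \frac{-305 + 134}{-183 + 267}} = \frac{1}{\frac{47}{16} - \frac{171}{84}} = \frac{1}{\frac{47}{16} - \frac{57}{28}} = \frac{1}{\frac{101}{112}} = \frac{112}{101}$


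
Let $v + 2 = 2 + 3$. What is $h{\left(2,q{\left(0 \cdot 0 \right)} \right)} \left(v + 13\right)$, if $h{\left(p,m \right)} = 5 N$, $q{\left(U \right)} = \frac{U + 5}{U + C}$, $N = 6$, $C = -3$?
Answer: $480$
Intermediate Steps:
$q{\left(U \right)} = \frac{5 + U}{-3 + U}$ ($q{\left(U \right)} = \frac{U + 5}{U - 3} = \frac{5 + U}{-3 + U}$)
$h{\left(p,m \right)} = 30$ ($h{\left(p,m \right)} = 5 \cdot 6 = 30$)
$v = 3$ ($v = -2 + \left(2 + 3\right) = -2 + 5 = 3$)
$h{\left(2,q{\left(0 \cdot 0 \right)} \right)} \left(v + 13\right) = 30 \left(3 + 13\right) = 30 \cdot 16 = 480$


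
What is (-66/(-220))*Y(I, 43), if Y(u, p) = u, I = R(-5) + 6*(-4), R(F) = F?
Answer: -87/10 ≈ -8.7000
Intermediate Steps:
I = -29 (I = -5 + 6*(-4) = -5 - 24 = -29)
(-66/(-220))*Y(I, 43) = -66/(-220)*(-29) = -66*(-1/220)*(-29) = (3/10)*(-29) = -87/10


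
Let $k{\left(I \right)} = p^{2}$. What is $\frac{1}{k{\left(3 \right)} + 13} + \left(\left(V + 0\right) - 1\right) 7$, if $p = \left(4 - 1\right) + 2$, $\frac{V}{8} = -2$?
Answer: $- \frac{4521}{38} \approx -118.97$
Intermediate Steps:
$V = -16$ ($V = 8 \left(-2\right) = -16$)
$p = 5$ ($p = 3 + 2 = 5$)
$k{\left(I \right)} = 25$ ($k{\left(I \right)} = 5^{2} = 25$)
$\frac{1}{k{\left(3 \right)} + 13} + \left(\left(V + 0\right) - 1\right) 7 = \frac{1}{25 + 13} + \left(\left(-16 + 0\right) - 1\right) 7 = \frac{1}{38} + \left(-16 - 1\right) 7 = \frac{1}{38} - 119 = - \frac{4521}{38}$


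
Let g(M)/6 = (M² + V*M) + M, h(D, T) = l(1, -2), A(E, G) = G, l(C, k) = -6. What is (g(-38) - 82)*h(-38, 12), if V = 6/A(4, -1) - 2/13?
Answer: -761052/13 ≈ -58542.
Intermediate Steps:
V = -80/13 (V = 6/(-1) - 2/13 = 6*(-1) - 2*1/13 = -6 - 2/13 = -80/13 ≈ -6.1538)
h(D, T) = -6
g(M) = 6*M² - 402*M/13 (g(M) = 6*((M² - 80*M/13) + M) = 6*(M² - 67*M/13) = 6*M² - 402*M/13)
(g(-38) - 82)*h(-38, 12) = ((6/13)*(-38)*(-67 + 13*(-38)) - 82)*(-6) = ((6/13)*(-38)*(-67 - 494) - 82)*(-6) = ((6/13)*(-38)*(-561) - 82)*(-6) = (127908/13 - 82)*(-6) = (126842/13)*(-6) = -761052/13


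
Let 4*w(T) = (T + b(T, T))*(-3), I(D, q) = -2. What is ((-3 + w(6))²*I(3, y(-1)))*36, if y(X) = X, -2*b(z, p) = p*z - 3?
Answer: -13689/8 ≈ -1711.1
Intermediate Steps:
b(z, p) = 3/2 - p*z/2 (b(z, p) = -(p*z - 3)/2 = -(-3 + p*z)/2 = 3/2 - p*z/2)
w(T) = -9/8 - 3*T/4 + 3*T²/8 (w(T) = ((T + (3/2 - T*T/2))*(-3))/4 = ((T + (3/2 - T²/2))*(-3))/4 = ((3/2 + T - T²/2)*(-3))/4 = (-9/2 - 3*T + 3*T²/2)/4 = -9/8 - 3*T/4 + 3*T²/8)
((-3 + w(6))²*I(3, y(-1)))*36 = ((-3 + (-9/8 - ¾*6 + (3/8)*6²))²*(-2))*36 = ((-3 + (-9/8 - 9/2 + (3/8)*36))²*(-2))*36 = ((-3 + (-9/8 - 9/2 + 27/2))²*(-2))*36 = ((-3 + 63/8)²*(-2))*36 = ((39/8)²*(-2))*36 = ((1521/64)*(-2))*36 = -1521/32*36 = -13689/8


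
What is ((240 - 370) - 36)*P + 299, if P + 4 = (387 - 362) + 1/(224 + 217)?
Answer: -1405633/441 ≈ -3187.4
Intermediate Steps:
P = 9262/441 (P = -4 + ((387 - 362) + 1/(224 + 217)) = -4 + (25 + 1/441) = -4 + 11026/441 = 9262/441 ≈ 21.002)
((240 - 370) - 36)*P + 299 = ((240 - 370) - 36)*(9262/441) + 299 = (-130 - 36)*(9262/441) + 299 = -166*9262/441 + 299 = -1537492/441 + 299 = -1405633/441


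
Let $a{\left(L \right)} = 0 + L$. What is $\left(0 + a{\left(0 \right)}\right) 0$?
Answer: $0$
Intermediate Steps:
$a{\left(L \right)} = L$
$\left(0 + a{\left(0 \right)}\right) 0 = \left(0 + 0\right) 0 = 0 \cdot 0 = 0$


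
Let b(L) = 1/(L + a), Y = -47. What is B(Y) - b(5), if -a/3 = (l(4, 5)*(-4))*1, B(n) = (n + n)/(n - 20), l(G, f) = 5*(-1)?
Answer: 5237/3685 ≈ 1.4212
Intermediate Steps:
l(G, f) = -5
B(n) = 2*n/(-20 + n) (B(n) = (2*n)/(-20 + n) = 2*n/(-20 + n))
a = -60 (a = -3*(-5*(-4)) = -60 ≈ -60.000)
b(L) = 1/(-60 + L) (b(L) = 1/(L - 60) = 1/(-60 + L))
B(Y) - b(5) = 2*(-47)/(-20 - 47) - 1/(-60 + 5) = 2*(-47)/(-67) - 1/(-55) = 2*(-47)*(-1/67) - 1*(-1/55) = 94/67 + 1/55 = 5237/3685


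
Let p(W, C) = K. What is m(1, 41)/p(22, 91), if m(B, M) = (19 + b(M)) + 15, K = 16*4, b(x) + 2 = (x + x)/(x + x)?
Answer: 33/64 ≈ 0.51563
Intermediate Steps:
b(x) = -1 (b(x) = -2 + (x + x)/(x + x) = -2 + (2*x)/((2*x)) = -2 + (2*x)*(1/(2*x)) = -2 + 1 = -1)
K = 64
p(W, C) = 64
m(B, M) = 33 (m(B, M) = (19 - 1) + 15 = 18 + 15 = 33)
m(1, 41)/p(22, 91) = 33/64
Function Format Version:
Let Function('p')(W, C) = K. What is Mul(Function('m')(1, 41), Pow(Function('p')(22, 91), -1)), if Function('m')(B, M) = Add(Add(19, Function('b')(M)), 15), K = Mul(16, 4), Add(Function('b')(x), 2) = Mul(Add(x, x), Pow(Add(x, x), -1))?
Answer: Rational(33, 64) ≈ 0.51563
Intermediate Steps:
Function('b')(x) = -1 (Function('b')(x) = Add(-2, Mul(Add(x, x), Pow(Add(x, x), -1))) = Add(-2, Mul(Mul(2, x), Pow(Mul(2, x), -1))) = Add(-2, Mul(Mul(2, x), Mul(Rational(1, 2), Pow(x, -1)))) = Add(-2, 1) = -1)
K = 64
Function('p')(W, C) = 64
Function('m')(B, M) = 33 (Function('m')(B, M) = Add(Add(19, -1), 15) = Add(18, 15) = 33)
Mul(Function('m')(1, 41), Pow(Function('p')(22, 91), -1)) = Mul(33, Pow(64, -1)) = Mul(33, Rational(1, 64)) = Rational(33, 64)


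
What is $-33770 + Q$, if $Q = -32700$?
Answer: $-66470$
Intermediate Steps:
$-33770 + Q = -33770 - 32700 = -66470$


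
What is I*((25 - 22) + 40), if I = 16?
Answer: 688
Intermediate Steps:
I*((25 - 22) + 40) = 16*((25 - 22) + 40) = 16*(3 + 40) = 16*43 = 688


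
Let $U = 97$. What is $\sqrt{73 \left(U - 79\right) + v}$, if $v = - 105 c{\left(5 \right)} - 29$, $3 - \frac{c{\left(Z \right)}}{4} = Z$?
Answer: $5 \sqrt{85} \approx 46.098$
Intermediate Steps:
$c{\left(Z \right)} = 12 - 4 Z$
$v = 811$ ($v = - 105 \left(12 - 20\right) - 29 = \left(-105\right) \left(-8\right) - 29 = 840 - 29 = 811$)
$\sqrt{73 \left(U - 79\right) + v} = \sqrt{73 \left(97 - 79\right) + 811} = \sqrt{73 \cdot 18 + 811} = \sqrt{1314 + 811} = \sqrt{2125} = 5 \sqrt{85}$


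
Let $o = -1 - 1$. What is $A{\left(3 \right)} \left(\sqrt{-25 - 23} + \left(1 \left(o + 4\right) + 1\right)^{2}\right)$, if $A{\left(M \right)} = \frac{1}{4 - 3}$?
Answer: $9 + 4 i \sqrt{3} \approx 9.0 + 6.9282 i$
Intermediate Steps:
$o = -2$ ($o = -1 - 1 = -2$)
$A{\left(M \right)} = 1$ ($A{\left(M \right)} = 1^{-1} = 1$)
$A{\left(3 \right)} \left(\sqrt{-25 - 23} + \left(1 \left(o + 4\right) + 1\right)^{2}\right) = 1 \left(\sqrt{-25 - 23} + \left(1 \left(-2 + 4\right) + 1\right)^{2}\right) = 1 \left(\sqrt{-48} + \left(1 \cdot 2 + 1\right)^{2}\right) = 1 \left(4 i \sqrt{3} + \left(2 + 1\right)^{2}\right) = 1 \left(4 i \sqrt{3} + 3^{2}\right) = 1 \left(4 i \sqrt{3} + 9\right) = 1 \left(9 + 4 i \sqrt{3}\right) = 9 + 4 i \sqrt{3}$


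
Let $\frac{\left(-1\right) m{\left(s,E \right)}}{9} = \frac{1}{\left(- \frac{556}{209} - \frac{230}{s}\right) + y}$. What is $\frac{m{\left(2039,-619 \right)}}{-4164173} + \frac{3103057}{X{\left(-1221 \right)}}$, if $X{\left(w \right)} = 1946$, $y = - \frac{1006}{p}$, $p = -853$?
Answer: $\frac{196997008539174014123}{123541455713917696} \approx 1594.6$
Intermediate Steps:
$y = \frac{1006}{853}$ ($y = - \frac{1006}{-853} = \left(-1006\right) \left(- \frac{1}{853}\right) = \frac{1006}{853} \approx 1.1794$)
$m{\left(s,E \right)} = - \frac{9}{- \frac{264014}{178277} - \frac{230}{s}}$ ($m{\left(s,E \right)} = - \frac{9}{\left(- \frac{556}{209} - \frac{230}{s}\right) + \frac{1006}{853}} = - \frac{9}{- \frac{264014}{178277} - \frac{230}{s}}$)
$\frac{m{\left(2039,-619 \right)}}{-4164173} + \frac{3103057}{X{\left(-1221 \right)}} = \frac{\frac{1604493}{2} \cdot 2039 \frac{1}{20501855 + 132007 \cdot 2039}}{-4164173} + \frac{3103057}{1946} = \frac{1604493}{2} \cdot 2039 \frac{1}{20501855 + 269162273} \left(- \frac{1}{4164173}\right) + 3103057 \cdot \frac{1}{1946} = \frac{1604493}{2} \cdot 2039 \cdot \frac{1}{289664128} \left(- \frac{1}{4164173}\right) + \frac{3103057}{1946} = \frac{3271561227}{579328256} \left(- \frac{1}{4164173}\right) + \frac{3103057}{1946} = - \frac{172187433}{126969635882752} + \frac{3103057}{1946} = \frac{196997008539174014123}{123541455713917696}$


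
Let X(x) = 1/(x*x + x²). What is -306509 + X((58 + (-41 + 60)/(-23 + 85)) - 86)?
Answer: -903615809379/2948089 ≈ -3.0651e+5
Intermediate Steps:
X(x) = 1/(2*x²) (X(x) = 1/(x² + x²) = 1/(2*x²))
-306509 + X((58 + (-41 + 60)/(-23 + 85)) - 86) = -306509 + 1/(2*((58 + (-41 + 60)/(-23 + 85)) - 86)²) = -306509 + 1/(2*((58 + 19/62) - 86)²) = -306509 + 1/(2*(3615/62 - 86)²) = -306509 + 1/(2*(-1717/62)²) = -306509 + (½)*(3844/2948089) = -306509 + 1922/2948089 = -903615809379/2948089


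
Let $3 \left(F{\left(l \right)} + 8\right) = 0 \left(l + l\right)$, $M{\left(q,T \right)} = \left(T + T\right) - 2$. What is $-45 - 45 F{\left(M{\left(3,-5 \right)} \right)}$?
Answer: $315$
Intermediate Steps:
$M{\left(q,T \right)} = -2 + 2 T$ ($M{\left(q,T \right)} = 2 T - 2 = -2 + 2 T$)
$F{\left(l \right)} = -8$ ($F{\left(l \right)} = -8 + \frac{0 \left(l + l\right)}{3} = -8 + \frac{0 \cdot 2 l}{3} = -8 + \frac{1}{3} \cdot 0 = -8 + 0 = -8$)
$-45 - 45 F{\left(M{\left(3,-5 \right)} \right)} = -45 - -360 = -45 + 360 = 315$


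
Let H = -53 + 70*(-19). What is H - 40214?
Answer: -41597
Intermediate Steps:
H = -1383 (H = -53 - 1330 = -1383)
H - 40214 = -1383 - 40214 = -41597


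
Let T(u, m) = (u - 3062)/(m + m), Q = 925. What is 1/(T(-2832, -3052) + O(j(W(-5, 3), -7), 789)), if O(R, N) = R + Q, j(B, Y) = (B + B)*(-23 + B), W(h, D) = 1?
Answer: 436/384537 ≈ 0.0011338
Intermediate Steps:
j(B, Y) = 2*B*(-23 + B) (j(B, Y) = (2*B)*(-23 + B) = 2*B*(-23 + B))
T(u, m) = (-3062 + u)/(2*m) (T(u, m) = (-3062 + u)/((2*m)) = (-3062 + u)*(1/(2*m)) = (-3062 + u)/(2*m))
O(R, N) = 925 + R (O(R, N) = R + 925 = 925 + R)
1/(T(-2832, -3052) + O(j(W(-5, 3), -7), 789)) = 1/((½)*(-3062 - 2832)/(-3052) + (925 + 2*1*(-23 + 1))) = 1/((½)*(-1/3052)*(-5894) + (925 + 2*1*(-22))) = 1/(421/436 + (925 - 44)) = 1/(421/436 + 881) = 1/(384537/436) = 436/384537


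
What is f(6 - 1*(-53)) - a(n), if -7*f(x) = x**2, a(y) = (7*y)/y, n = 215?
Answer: -3530/7 ≈ -504.29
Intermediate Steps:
a(y) = 7
f(x) = -x**2/7
f(6 - 1*(-53)) - a(n) = -(6 - 1*(-53))**2/7 - 1*7 = -(6 + 53)**2/7 - 7 = -1/7*59**2 - 7 = -1/7*3481 - 7 = -3481/7 - 7 = -3530/7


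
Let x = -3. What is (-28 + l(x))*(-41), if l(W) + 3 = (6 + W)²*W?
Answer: 2378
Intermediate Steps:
l(W) = -3 + W*(6 + W)² (l(W) = -3 + (6 + W)²*W = -3 + W*(6 + W)²)
(-28 + l(x))*(-41) = (-28 + (-3 - 3*(6 - 3)²))*(-41) = (-28 + (-3 - 3*3²))*(-41) = (-28 + (-3 - 3*9))*(-41) = (-28 + (-3 - 27))*(-41) = (-28 - 30)*(-41) = -58*(-41) = 2378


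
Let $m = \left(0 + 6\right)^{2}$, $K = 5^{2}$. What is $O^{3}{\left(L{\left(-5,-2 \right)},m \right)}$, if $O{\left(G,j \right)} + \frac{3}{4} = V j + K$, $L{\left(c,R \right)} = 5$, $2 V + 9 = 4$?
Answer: $- \frac{18191447}{64} \approx -2.8424 \cdot 10^{5}$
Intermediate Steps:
$V = - \frac{5}{2}$ ($V = - \frac{9}{2} + \frac{1}{2} \cdot 4 = - \frac{9}{2} + 2 = - \frac{5}{2} \approx -2.5$)
$K = 25$
$m = 36$ ($m = 6^{2} = 36$)
$O{\left(G,j \right)} = \frac{97}{4} - \frac{5 j}{2}$ ($O{\left(G,j \right)} = - \frac{3}{4} - \left(-25 + \frac{5 j}{2}\right) = \frac{97}{4} - \frac{5 j}{2}$)
$O^{3}{\left(L{\left(-5,-2 \right)},m \right)} = \left(\frac{97}{4} - 90\right)^{3} = \left(- \frac{263}{4}\right)^{3} = - \frac{18191447}{64}$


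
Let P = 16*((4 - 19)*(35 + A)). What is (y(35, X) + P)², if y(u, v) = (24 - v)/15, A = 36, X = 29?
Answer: 2613356641/9 ≈ 2.9037e+8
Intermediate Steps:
y(u, v) = 8/5 - v/15 (y(u, v) = (24 - v)*(1/15) = 8/5 - v/15)
P = -17040 (P = 16*((4 - 19)*(35 + 36)) = 16*(-15*71) = 16*(-1065) = -17040)
(y(35, X) + P)² = ((8/5 - 1/15*29) - 17040)² = ((8/5 - 29/15) - 17040)² = (-⅓ - 17040)² = (-51121/3)² = 2613356641/9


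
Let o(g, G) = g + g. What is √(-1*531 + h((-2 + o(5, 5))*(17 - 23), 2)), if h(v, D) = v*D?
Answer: I*√627 ≈ 25.04*I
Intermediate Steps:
o(g, G) = 2*g
h(v, D) = D*v
√(-1*531 + h((-2 + o(5, 5))*(17 - 23), 2)) = √(-1*531 + 2*((-2 + 2*5)*(17 - 23))) = √(-531 + 2*((-2 + 10)*(-6))) = √(-531 + 2*(8*(-6))) = √(-531 + 2*(-48)) = √(-531 - 96) = √(-627) = I*√627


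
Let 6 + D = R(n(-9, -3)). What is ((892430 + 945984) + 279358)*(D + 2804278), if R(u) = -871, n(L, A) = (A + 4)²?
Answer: 5936964142572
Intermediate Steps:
n(L, A) = (4 + A)²
D = -877 (D = -6 - 871 = -877)
((892430 + 945984) + 279358)*(D + 2804278) = ((892430 + 945984) + 279358)*(-877 + 2804278) = (1838414 + 279358)*2803401 = 2117772*2803401 = 5936964142572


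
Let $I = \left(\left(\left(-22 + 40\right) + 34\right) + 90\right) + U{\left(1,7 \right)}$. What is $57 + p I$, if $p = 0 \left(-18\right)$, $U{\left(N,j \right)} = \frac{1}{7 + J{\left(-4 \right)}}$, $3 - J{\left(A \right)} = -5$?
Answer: $57$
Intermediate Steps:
$J{\left(A \right)} = 8$ ($J{\left(A \right)} = 3 - -5 = 3 + 5 = 8$)
$U{\left(N,j \right)} = \frac{1}{15}$ ($U{\left(N,j \right)} = \frac{1}{7 + 8} = \frac{1}{15}$)
$I = \frac{2131}{15}$ ($I = \left(\left(\left(-22 + 40\right) + 34\right) + 90\right) + \frac{1}{15} = \left(\left(18 + 34\right) + 90\right) + \frac{1}{15} = \left(52 + 90\right) + \frac{1}{15} = 142 + \frac{1}{15} = \frac{2131}{15} \approx 142.07$)
$p = 0$
$57 + p I = 57 + 0 \cdot \frac{2131}{15} = 57 + 0 = 57$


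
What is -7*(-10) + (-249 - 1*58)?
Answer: -237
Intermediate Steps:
-7*(-10) + (-249 - 1*58) = 70 + (-249 - 58) = 70 - 307 = -237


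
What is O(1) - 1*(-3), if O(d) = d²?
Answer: 4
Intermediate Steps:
O(1) - 1*(-3) = 1² - 1*(-3) = 1 + 3 = 4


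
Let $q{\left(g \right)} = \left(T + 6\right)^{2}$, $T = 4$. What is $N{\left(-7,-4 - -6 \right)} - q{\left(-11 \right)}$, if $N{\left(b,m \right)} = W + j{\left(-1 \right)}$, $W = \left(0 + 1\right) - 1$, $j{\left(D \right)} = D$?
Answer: $-101$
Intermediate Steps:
$q{\left(g \right)} = 100$ ($q{\left(g \right)} = \left(4 + 6\right)^{2} = 10^{2} = 100$)
$W = 0$ ($W = 1 - 1 = 0$)
$N{\left(b,m \right)} = -1$ ($N{\left(b,m \right)} = 0 - 1 = -1$)
$N{\left(-7,-4 - -6 \right)} - q{\left(-11 \right)} = -1 - 100 = -101$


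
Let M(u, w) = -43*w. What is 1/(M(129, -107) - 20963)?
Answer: -1/16362 ≈ -6.1117e-5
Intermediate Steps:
1/(M(129, -107) - 20963) = 1/(-43*(-107) - 20963) = 1/(4601 - 20963) = 1/(-16362) = -1/16362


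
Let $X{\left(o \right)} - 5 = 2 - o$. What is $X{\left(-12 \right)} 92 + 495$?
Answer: $2243$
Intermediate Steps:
$X{\left(o \right)} = 7 - o$ ($X{\left(o \right)} = 5 - \left(-2 + o\right) = 7 - o$)
$X{\left(-12 \right)} 92 + 495 = \left(7 - -12\right) 92 + 495 = \left(7 + 12\right) 92 + 495 = 19 \cdot 92 + 495 = 1748 + 495 = 2243$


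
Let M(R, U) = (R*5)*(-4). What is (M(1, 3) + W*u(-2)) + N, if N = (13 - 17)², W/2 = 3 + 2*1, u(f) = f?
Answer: -24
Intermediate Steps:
M(R, U) = -20*R (M(R, U) = (5*R)*(-4) = -20*R)
W = 10 (W = 2*(3 + 2*1) = 2*(3 + 2) = 2*5 = 10)
N = 16 (N = (-4)² = 16)
(M(1, 3) + W*u(-2)) + N = (-20*1 + 10*(-2)) + 16 = (-20 - 20) + 16 = -40 + 16 = -24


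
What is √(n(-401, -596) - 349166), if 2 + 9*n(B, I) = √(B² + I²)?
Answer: √(-3142496 + √516017)/3 ≈ 590.83*I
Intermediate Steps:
n(B, I) = -2/9 + √(B² + I²)/9
√(n(-401, -596) - 349166) = √((-2/9 + √((-401)² + (-596)²)/9) - 349166) = √((-2/9 + √(160801 + 355216)/9) - 349166) = √((-2/9 + √516017/9) - 349166) = √(-3142496/9 + √516017/9)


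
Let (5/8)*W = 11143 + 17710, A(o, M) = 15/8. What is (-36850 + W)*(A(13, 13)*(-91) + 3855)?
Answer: 137276865/4 ≈ 3.4319e+7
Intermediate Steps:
A(o, M) = 15/8 (A(o, M) = 15*(⅛) = 15/8)
W = 230824/5 (W = 8*(11143 + 17710)/5 = (8/5)*28853 = 230824/5 ≈ 46165.)
(-36850 + W)*(A(13, 13)*(-91) + 3855) = (-36850 + 230824/5)*((15/8)*(-91) + 3855) = 46574*(-1365/8 + 3855)/5 = (46574/5)*(29475/8) = 137276865/4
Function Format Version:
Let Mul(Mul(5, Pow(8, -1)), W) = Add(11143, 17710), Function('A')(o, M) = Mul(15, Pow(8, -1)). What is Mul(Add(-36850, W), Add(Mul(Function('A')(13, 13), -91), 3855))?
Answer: Rational(137276865, 4) ≈ 3.4319e+7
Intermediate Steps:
Function('A')(o, M) = Rational(15, 8) (Function('A')(o, M) = Mul(15, Rational(1, 8)) = Rational(15, 8))
W = Rational(230824, 5) (W = Mul(Rational(8, 5), Add(11143, 17710)) = Mul(Rational(8, 5), 28853) = Rational(230824, 5) ≈ 46165.)
Mul(Add(-36850, W), Add(Mul(Function('A')(13, 13), -91), 3855)) = Mul(Add(-36850, Rational(230824, 5)), Add(Mul(Rational(15, 8), -91), 3855)) = Mul(Rational(46574, 5), Add(Rational(-1365, 8), 3855)) = Mul(Rational(46574, 5), Rational(29475, 8)) = Rational(137276865, 4)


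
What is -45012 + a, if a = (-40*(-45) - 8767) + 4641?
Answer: -47338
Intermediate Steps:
a = -2326 (a = (1800 - 8767) + 4641 = -6967 + 4641 = -2326)
-45012 + a = -45012 - 2326 = -47338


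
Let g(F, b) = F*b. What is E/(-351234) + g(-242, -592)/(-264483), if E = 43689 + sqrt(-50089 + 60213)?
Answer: -6874909507/10321713558 - sqrt(2531)/175617 ≈ -0.66635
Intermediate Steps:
E = 43689 + 2*sqrt(2531) (E = 43689 + sqrt(10124) = 43689 + 2*sqrt(2531) ≈ 43790.)
E/(-351234) + g(-242, -592)/(-264483) = (43689 + 2*sqrt(2531))/(-351234) - 242*(-592)/(-264483) = (43689 + 2*sqrt(2531))*(-1/351234) + 143264*(-1/264483) = (-14563/117078 - sqrt(2531)/175617) - 143264/264483 = -6874909507/10321713558 - sqrt(2531)/175617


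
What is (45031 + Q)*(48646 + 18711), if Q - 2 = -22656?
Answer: 1507247589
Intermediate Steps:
Q = -22654 (Q = 2 - 22656 = -22654)
(45031 + Q)*(48646 + 18711) = (45031 - 22654)*(48646 + 18711) = 22377*67357 = 1507247589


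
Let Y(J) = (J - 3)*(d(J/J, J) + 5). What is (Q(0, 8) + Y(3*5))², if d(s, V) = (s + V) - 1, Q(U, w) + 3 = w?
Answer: 60025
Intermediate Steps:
Q(U, w) = -3 + w
d(s, V) = -1 + V + s (d(s, V) = (V + s) - 1 = -1 + V + s)
Y(J) = (-3 + J)*(5 + J) (Y(J) = (J - 3)*((-1 + J + J/J) + 5) = (-3 + J)*((-1 + J + 1) + 5) = (-3 + J)*(J + 5) = (-3 + J)*(5 + J))
(Q(0, 8) + Y(3*5))² = ((-3 + 8) + (-15 + (3*5)² + 2*(3*5)))² = (5 + (-15 + 15² + 2*15))² = (5 + (-15 + 225 + 30))² = (5 + 240)² = 245² = 60025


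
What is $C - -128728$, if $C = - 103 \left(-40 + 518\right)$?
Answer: $79494$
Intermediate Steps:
$C = -49234$ ($C = \left(-103\right) 478 = -49234$)
$C - -128728 = -49234 - -128728 = -49234 + 128728 = 79494$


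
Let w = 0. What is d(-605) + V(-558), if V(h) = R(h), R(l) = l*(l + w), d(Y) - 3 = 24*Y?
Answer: 296847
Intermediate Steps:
d(Y) = 3 + 24*Y
R(l) = l² (R(l) = l*(l + 0) = l*l = l²)
V(h) = h²
d(-605) + V(-558) = (3 + 24*(-605)) + (-558)² = (3 - 14520) + 311364 = -14517 + 311364 = 296847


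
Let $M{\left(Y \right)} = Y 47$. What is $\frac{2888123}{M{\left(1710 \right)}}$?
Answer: $\frac{2888123}{80370} \approx 35.935$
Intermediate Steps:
$M{\left(Y \right)} = 47 Y$
$\frac{2888123}{M{\left(1710 \right)}} = \frac{2888123}{47 \cdot 1710} = \frac{2888123}{80370}$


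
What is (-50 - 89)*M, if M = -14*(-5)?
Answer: -9730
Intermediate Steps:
M = 70
(-50 - 89)*M = (-50 - 89)*70 = -139*70 = -9730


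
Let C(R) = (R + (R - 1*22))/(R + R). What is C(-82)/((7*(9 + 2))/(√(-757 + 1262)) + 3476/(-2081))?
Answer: 5147332690/24319454753 + 939731737*√505/48638909506 ≈ 0.64583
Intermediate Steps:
C(R) = (-22 + 2*R)/(2*R) (C(R) = (R + (R - 22))/((2*R)) = (R + (-22 + R))*(1/(2*R)) = (-22 + 2*R)*(1/(2*R)) = (-22 + 2*R)/(2*R))
C(-82)/((7*(9 + 2))/(√(-757 + 1262)) + 3476/(-2081)) = ((-11 - 82)/(-82))/((7*(9 + 2))/(√(-757 + 1262)) + 3476/(-2081)) = (-1/82*(-93))/((7*11)/(√505) + 3476*(-1/2081)) = 93/(82*(77*(√505/505) - 3476/2081)) = 93/(82*(77*√505/505 - 3476/2081)) = 93/(82*(-3476/2081 + 77*√505/505))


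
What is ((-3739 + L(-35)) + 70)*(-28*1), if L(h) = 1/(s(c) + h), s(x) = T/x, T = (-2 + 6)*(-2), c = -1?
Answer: 2773792/27 ≈ 1.0273e+5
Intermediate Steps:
T = -8 (T = 4*(-2) = -8)
s(x) = -8/x
L(h) = 1/(8 + h) (L(h) = 1/(-8/(-1) + h) = 1/(-8*(-1) + h) = 1/(8 + h))
((-3739 + L(-35)) + 70)*(-28*1) = ((-3739 + 1/(8 - 35)) + 70)*(-28*1) = ((-3739 + 1/(-27)) + 70)*(-28) = ((-3739 - 1/27) + 70)*(-28) = (-100954/27 + 70)*(-28) = -99064/27*(-28) = 2773792/27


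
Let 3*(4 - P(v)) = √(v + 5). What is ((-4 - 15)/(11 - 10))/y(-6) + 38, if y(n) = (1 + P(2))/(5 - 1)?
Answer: 2432/109 - 114*√7/109 ≈ 19.545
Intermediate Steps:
P(v) = 4 - √(5 + v)/3 (P(v) = 4 - √(v + 5)/3 = 4 - √(5 + v)/3)
y(n) = 5/4 - √7/12 (y(n) = (1 + (4 - √(5 + 2)/3))/(5 - 1) = (1 + (4 - √7/3))/4 = (5 - √7/3)*(¼) = 5/4 - √7/12)
((-4 - 15)/(11 - 10))/y(-6) + 38 = ((-4 - 15)/(11 - 10))/(5/4 - √7/12) + 38 = (-19/1)/(5/4 - √7/12) + 38 = (-19*1)/(5/4 - √7/12) + 38 = -19/(5/4 - √7/12) + 38 = 38 - 19/(5/4 - √7/12)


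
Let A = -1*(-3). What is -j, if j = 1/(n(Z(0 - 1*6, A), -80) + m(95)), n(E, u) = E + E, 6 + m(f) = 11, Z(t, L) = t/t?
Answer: -⅐ ≈ -0.14286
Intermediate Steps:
A = 3
Z(t, L) = 1
m(f) = 5 (m(f) = -6 + 11 = 5)
n(E, u) = 2*E
j = ⅐ (j = 1/(2*1 + 5) = 1/(2 + 5) = 1/7 = ⅐ ≈ 0.14286)
-j = -1*⅐ = -⅐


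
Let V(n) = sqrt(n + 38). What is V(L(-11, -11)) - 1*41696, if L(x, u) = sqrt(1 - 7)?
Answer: -41696 + sqrt(38 + I*sqrt(6)) ≈ -41690.0 + 0.19858*I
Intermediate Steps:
L(x, u) = I*sqrt(6) (L(x, u) = sqrt(-6) = I*sqrt(6))
V(n) = sqrt(38 + n)
V(L(-11, -11)) - 1*41696 = sqrt(38 + I*sqrt(6)) - 1*41696 = sqrt(38 + I*sqrt(6)) - 41696 = -41696 + sqrt(38 + I*sqrt(6))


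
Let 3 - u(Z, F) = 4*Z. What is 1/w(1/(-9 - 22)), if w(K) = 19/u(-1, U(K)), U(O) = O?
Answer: 7/19 ≈ 0.36842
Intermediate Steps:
u(Z, F) = 3 - 4*Z
w(K) = 19/7 (w(K) = 19/(3 - 4*(-1)) = 19/(3 + 4) = 19/7)
1/w(1/(-9 - 22)) = 1/(19/7) = 7/19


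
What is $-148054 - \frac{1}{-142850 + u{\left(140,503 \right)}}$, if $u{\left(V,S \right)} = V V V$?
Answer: $- \frac{385110662101}{2601150} \approx -1.4805 \cdot 10^{5}$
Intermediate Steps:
$u{\left(V,S \right)} = V^{3}$ ($u{\left(V,S \right)} = V^{2} V = V^{3}$)
$-148054 - \frac{1}{-142850 + u{\left(140,503 \right)}} = -148054 - \frac{1}{-142850 + 140^{3}} = -148054 - \frac{1}{-142850 + 2744000} = -148054 - \frac{1}{2601150} = - \frac{385110662101}{2601150}$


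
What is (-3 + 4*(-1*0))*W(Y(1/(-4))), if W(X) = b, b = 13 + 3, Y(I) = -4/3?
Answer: -48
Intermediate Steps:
Y(I) = -4/3 (Y(I) = -4*⅓ = -4/3)
b = 16
W(X) = 16
(-3 + 4*(-1*0))*W(Y(1/(-4))) = (-3 + 4*(-1*0))*16 = (-3 + 4*0)*16 = (-3 + 0)*16 = -3*16 = -48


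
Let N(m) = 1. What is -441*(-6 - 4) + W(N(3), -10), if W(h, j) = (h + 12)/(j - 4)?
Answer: 61727/14 ≈ 4409.1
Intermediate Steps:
W(h, j) = (12 + h)/(-4 + j)
-441*(-6 - 4) + W(N(3), -10) = -441*(-6 - 4) + (12 + 1)/(-4 - 10) = -441*(-10) + 13/(-14) = -147*(-30) - 1/14*13 = 4410 - 13/14 = 61727/14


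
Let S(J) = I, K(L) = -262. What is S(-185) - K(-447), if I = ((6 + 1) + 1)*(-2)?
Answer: 246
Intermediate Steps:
I = -16 (I = (7 + 1)*(-2) = 8*(-2) = -16)
S(J) = -16
S(-185) - K(-447) = -16 - 1*(-262) = -16 + 262 = 246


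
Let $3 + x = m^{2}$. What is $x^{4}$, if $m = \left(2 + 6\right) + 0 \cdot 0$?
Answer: $13845841$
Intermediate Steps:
$m = 8$ ($m = 8 + 0 = 8$)
$x = 61$ ($x = -3 + 8^{2} = -3 + 64 = 61$)
$x^{4} = 61^{4} = 13845841$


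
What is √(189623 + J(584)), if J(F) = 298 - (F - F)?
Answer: √189921 ≈ 435.80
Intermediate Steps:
J(F) = 298 (J(F) = 298 - 1*0 = 298 + 0 = 298)
√(189623 + J(584)) = √(189623 + 298) = √189921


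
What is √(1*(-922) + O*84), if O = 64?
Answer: √4454 ≈ 66.738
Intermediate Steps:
√(1*(-922) + O*84) = √(1*(-922) + 64*84) = √(-922 + 5376) = √4454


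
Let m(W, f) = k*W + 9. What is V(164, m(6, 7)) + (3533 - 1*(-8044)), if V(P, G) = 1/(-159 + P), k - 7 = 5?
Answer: 57886/5 ≈ 11577.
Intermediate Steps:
k = 12 (k = 7 + 5 = 12)
m(W, f) = 9 + 12*W (m(W, f) = 12*W + 9 = 9 + 12*W)
V(164, m(6, 7)) + (3533 - 1*(-8044)) = 1/(-159 + 164) + (3533 - 1*(-8044)) = 1/5 + (3533 + 8044) = 1/5 + 11577 = 57886/5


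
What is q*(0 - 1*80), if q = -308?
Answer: 24640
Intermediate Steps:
q*(0 - 1*80) = -308*(0 - 1*80) = -308*(0 - 80) = -308*(-80) = 24640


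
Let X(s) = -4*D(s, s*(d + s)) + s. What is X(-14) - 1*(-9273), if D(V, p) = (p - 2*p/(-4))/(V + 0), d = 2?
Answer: 9331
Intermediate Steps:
D(V, p) = 3*p/(2*V) (D(V, p) = (p - 2*p*(-¼))/V = (p + p/2)/V = (3*p/2)/V = 3*p/(2*V))
X(s) = -12 - 5*s (X(s) = -6*s*(2 + s)/s + s = -4*(3 + 3*s/2) + s = (-12 - 6*s) + s = -12 - 5*s)
X(-14) - 1*(-9273) = (-12 - 5*(-14)) - 1*(-9273) = (-12 + 70) + 9273 = 58 + 9273 = 9331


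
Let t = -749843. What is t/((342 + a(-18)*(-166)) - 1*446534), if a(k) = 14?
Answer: 749843/448516 ≈ 1.6718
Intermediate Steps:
t/((342 + a(-18)*(-166)) - 1*446534) = -749843/((342 + 14*(-166)) - 1*446534) = -749843/((342 - 2324) - 446534) = -749843/(-1982 - 446534) = -749843/(-448516) = -749843*(-1/448516) = 749843/448516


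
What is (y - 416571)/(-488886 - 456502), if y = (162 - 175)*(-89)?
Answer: 207707/472694 ≈ 0.43941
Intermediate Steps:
y = 1157 (y = -13*(-89) = 1157)
(y - 416571)/(-488886 - 456502) = (1157 - 416571)/(-488886 - 456502) = -415414/(-945388) = -415414*(-1/945388) = 207707/472694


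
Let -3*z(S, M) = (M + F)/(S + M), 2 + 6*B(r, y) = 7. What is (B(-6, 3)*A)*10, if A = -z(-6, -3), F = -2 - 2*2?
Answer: 25/9 ≈ 2.7778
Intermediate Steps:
F = -6 (F = -2 - 4 = -6)
B(r, y) = 5/6 (B(r, y) = -1/3 + (1/6)*7 = -1/3 + 7/6 = 5/6)
z(S, M) = -(-6 + M)/(3*(M + S)) (z(S, M) = -(M - 6)/(3*(S + M)) = -(-6 + M)/(3*(M + S)))
A = 1/3 (A = -(2 - 1/3*(-3))/(-3 - 6) = -(2 + 1)/(-9) = -(-1)*3/9 = -1*(-1/3) = 1/3 ≈ 0.33333)
(B(-6, 3)*A)*10 = ((5/6)*(1/3))*10 = (5/18)*10 = 25/9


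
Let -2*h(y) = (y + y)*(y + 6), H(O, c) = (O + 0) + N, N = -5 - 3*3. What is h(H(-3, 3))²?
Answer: 34969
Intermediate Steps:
N = -14 (N = -5 - 9 = -14)
H(O, c) = -14 + O (H(O, c) = (O + 0) - 14 = O - 14 = -14 + O)
h(y) = -y*(6 + y) (h(y) = -(y + y)*(y + 6)/2 = -2*y*(6 + y)/2 = -y*(6 + y))
h(H(-3, 3))² = (-(-14 - 3)*(6 + (-14 - 3)))² = (-1*(-17)*(6 - 17))² = (-1*(-17)*(-11))² = (-187)² = 34969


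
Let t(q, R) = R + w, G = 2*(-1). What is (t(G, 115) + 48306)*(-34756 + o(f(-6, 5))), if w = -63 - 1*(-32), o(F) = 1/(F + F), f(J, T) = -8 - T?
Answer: -21863981115/13 ≈ -1.6818e+9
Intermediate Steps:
o(F) = 1/(2*F)
w = -31 (w = -63 + 32 = -31)
G = -2
t(q, R) = -31 + R (t(q, R) = R - 31 = -31 + R)
(t(G, 115) + 48306)*(-34756 + o(f(-6, 5))) = ((-31 + 115) + 48306)*(-34756 + 1/(2*(-8 - 1*5))) = (84 + 48306)*(-34756 + 1/(2*(-8 - 5))) = 48390*(-34756 + (½)/(-13)) = 48390*(-34756 + (½)*(-1/13)) = 48390*(-34756 - 1/26) = 48390*(-903657/26) = -21863981115/13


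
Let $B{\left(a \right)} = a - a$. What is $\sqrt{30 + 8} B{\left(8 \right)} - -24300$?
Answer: $24300$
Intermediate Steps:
$B{\left(a \right)} = 0$
$\sqrt{30 + 8} B{\left(8 \right)} - -24300 = \sqrt{30 + 8} \cdot 0 - -24300 = \sqrt{38} \cdot 0 + 24300 = 0 + 24300 = 24300$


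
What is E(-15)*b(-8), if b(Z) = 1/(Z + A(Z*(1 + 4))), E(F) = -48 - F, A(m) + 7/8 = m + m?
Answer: 88/237 ≈ 0.37131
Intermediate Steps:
A(m) = -7/8 + 2*m (A(m) = -7/8 + (m + m) = -7/8 + 2*m)
b(Z) = 1/(-7/8 + 11*Z) (b(Z) = 1/(Z + (-7/8 + 2*(Z*(1 + 4)))) = 1/(Z + (-7/8 + 2*(Z*5))) = 1/(Z + (-7/8 + 2*(5*Z))) = 1/(Z + (-7/8 + 10*Z)) = 1/(-7/8 + 11*Z))
E(-15)*b(-8) = (-48 - 1*(-15))*(8/(-7 + 88*(-8))) = (-48 + 15)*(8/(-7 - 704)) = -264/(-711) = -264*(-1)/711 = -33*(-8/711) = 88/237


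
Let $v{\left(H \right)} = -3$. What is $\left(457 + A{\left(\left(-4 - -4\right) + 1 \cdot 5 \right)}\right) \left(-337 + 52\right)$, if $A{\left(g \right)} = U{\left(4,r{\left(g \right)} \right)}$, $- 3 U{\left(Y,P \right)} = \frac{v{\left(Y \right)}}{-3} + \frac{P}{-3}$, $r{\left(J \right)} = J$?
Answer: $- \frac{390925}{3} \approx -1.3031 \cdot 10^{5}$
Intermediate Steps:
$U{\left(Y,P \right)} = - \frac{1}{3} + \frac{P}{9}$ ($U{\left(Y,P \right)} = - \frac{- \frac{3}{-3} + \frac{P}{-3}}{3} = - \frac{\left(-3\right) \left(- \frac{1}{3}\right) + P \left(- \frac{1}{3}\right)}{3} = - \frac{1 - \frac{P}{3}}{3} = - \frac{1}{3} + \frac{P}{9}$)
$A{\left(g \right)} = - \frac{1}{3} + \frac{g}{9}$
$\left(457 + A{\left(\left(-4 - -4\right) + 1 \cdot 5 \right)}\right) \left(-337 + 52\right) = \left(457 - \left(\frac{1}{3} - \frac{\left(-4 - -4\right) + 1 \cdot 5}{9}\right)\right) \left(-337 + 52\right) = \left(457 - \left(\frac{1}{3} - \frac{\left(-4 + 4\right) + 5}{9}\right)\right) \left(-285\right) = \left(457 - \left(\frac{1}{3} - \frac{0 + 5}{9}\right)\right) \left(-285\right) = \left(457 + \left(- \frac{1}{3} + \frac{1}{9} \cdot 5\right)\right) \left(-285\right) = \left(457 + \left(- \frac{1}{3} + \frac{5}{9}\right)\right) \left(-285\right) = \left(457 + \frac{2}{9}\right) \left(-285\right) = \frac{4115}{9} \left(-285\right) = - \frac{390925}{3}$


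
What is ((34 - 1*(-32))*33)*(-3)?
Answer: -6534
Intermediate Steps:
((34 - 1*(-32))*33)*(-3) = ((34 + 32)*33)*(-3) = (66*33)*(-3) = 2178*(-3) = -6534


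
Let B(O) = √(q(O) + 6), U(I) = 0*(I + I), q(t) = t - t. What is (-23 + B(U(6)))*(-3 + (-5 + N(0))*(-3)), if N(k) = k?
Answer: -276 + 12*√6 ≈ -246.61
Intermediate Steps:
q(t) = 0
U(I) = 0 (U(I) = 0*(2*I) = 0)
B(O) = √6 (B(O) = √(0 + 6) = √6)
(-23 + B(U(6)))*(-3 + (-5 + N(0))*(-3)) = (-23 + √6)*(-3 + (-5 + 0)*(-3)) = (-23 + √6)*(-3 - 5*(-3)) = (-23 + √6)*(-3 + 15) = (-23 + √6)*12 = -276 + 12*√6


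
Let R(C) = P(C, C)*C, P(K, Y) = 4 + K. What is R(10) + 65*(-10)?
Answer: -510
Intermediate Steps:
R(C) = C*(4 + C) (R(C) = (4 + C)*C = C*(4 + C))
R(10) + 65*(-10) = 10*(4 + 10) + 65*(-10) = 10*14 - 650 = 140 - 650 = -510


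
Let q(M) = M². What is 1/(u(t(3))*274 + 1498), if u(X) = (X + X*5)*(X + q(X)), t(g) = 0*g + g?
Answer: 1/60682 ≈ 1.6479e-5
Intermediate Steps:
t(g) = g (t(g) = 0 + g = g)
u(X) = 6*X*(X + X²) (u(X) = (X + X*5)*(X + X²) = (X + 5*X)*(X + X²) = (6*X)*(X + X²) = 6*X*(X + X²))
1/(u(t(3))*274 + 1498) = 1/((6*3²*(1 + 3))*274 + 1498) = 1/((6*9*4)*274 + 1498) = 1/(216*274 + 1498) = 1/(59184 + 1498) = 1/60682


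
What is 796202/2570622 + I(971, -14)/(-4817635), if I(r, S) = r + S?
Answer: 26255825596/84824099445 ≈ 0.30953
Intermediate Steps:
I(r, S) = S + r
796202/2570622 + I(971, -14)/(-4817635) = 796202/2570622 + (-14 + 971)/(-4817635) = 796202*(1/2570622) + 957*(-1/4817635) = 398101/1285311 - 957/4817635 = 26255825596/84824099445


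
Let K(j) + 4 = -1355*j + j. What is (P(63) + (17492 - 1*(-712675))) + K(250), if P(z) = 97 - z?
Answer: 391697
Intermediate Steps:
K(j) = -4 - 1354*j (K(j) = -4 + (-1355*j + j) = -4 - 1354*j)
(P(63) + (17492 - 1*(-712675))) + K(250) = ((97 - 1*63) + (17492 - 1*(-712675))) + (-4 - 1354*250) = ((97 - 63) + (17492 + 712675)) + (-4 - 338500) = (34 + 730167) - 338504 = 730201 - 338504 = 391697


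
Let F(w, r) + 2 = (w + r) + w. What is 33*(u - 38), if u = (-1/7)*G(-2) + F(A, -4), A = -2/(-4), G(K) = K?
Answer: -9867/7 ≈ -1409.6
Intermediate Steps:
A = 1/2 (A = -2*(-1/4) = 1/2 ≈ 0.50000)
F(w, r) = -2 + r + 2*w (F(w, r) = -2 + ((w + r) + w) = -2 + ((r + w) + w) = -2 + (r + 2*w) = -2 + r + 2*w)
u = -33/7 (u = -1/7*(-2) + (-2 - 4 + 2*(1/2)) = -1*1/7*(-2) + (-2 - 4 + 1) = -1/7*(-2) - 5 = 2/7 - 5 = -33/7 ≈ -4.7143)
33*(u - 38) = 33*(-33/7 - 38) = 33*(-299/7) = -9867/7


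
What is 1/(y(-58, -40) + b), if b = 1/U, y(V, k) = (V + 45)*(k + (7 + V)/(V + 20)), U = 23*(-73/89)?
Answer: 63802/32060481 ≈ 0.0019901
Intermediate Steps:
U = -1679/89 (U = 23*(-73*1/89) = 23*(-73/89) = -1679/89 ≈ -18.865)
y(V, k) = (45 + V)*(k + (7 + V)/(20 + V))
b = -89/1679 (b = 1/(-1679/89) = -89/1679 ≈ -0.053008)
1/(y(-58, -40) + b) = 1/((315 + (-58)² + 52*(-58) + 900*(-40) - 40*(-58)² + 65*(-58)*(-40))/(20 - 58) - 89/1679) = 1/((315 + 3364 - 3016 - 36000 - 40*3364 + 150800)/(-38) - 89/1679) = 1/(-(315 + 3364 - 3016 - 36000 - 134560 + 150800)/38 - 89/1679) = 1/(-1/38*(-19097) - 89/1679) = 1/(19097/38 - 89/1679) = 1/(32060481/63802) = 63802/32060481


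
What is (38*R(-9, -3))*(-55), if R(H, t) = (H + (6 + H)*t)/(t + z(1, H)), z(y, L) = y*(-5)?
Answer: 0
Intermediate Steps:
z(y, L) = -5*y
R(H, t) = (H + t*(6 + H))/(-5 + t) (R(H, t) = (H + (6 + H)*t)/(t - 5*1) = (H + t*(6 + H))/(t - 5) = (H + t*(6 + H))/(-5 + t))
(38*R(-9, -3))*(-55) = (38*((-9 + 6*(-3) - 9*(-3))/(-5 - 3)))*(-55) = (38*((-9 - 18 + 27)/(-8)))*(-55) = (38*(-⅛*0))*(-55) = (38*0)*(-55) = 0*(-55) = 0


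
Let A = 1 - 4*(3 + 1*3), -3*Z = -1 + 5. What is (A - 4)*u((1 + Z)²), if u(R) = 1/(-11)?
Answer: 27/11 ≈ 2.4545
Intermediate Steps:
Z = -4/3 (Z = -(-1 + 5)/3 = -⅓*4 = -4/3 ≈ -1.3333)
A = -23 (A = 1 - 4*(3 + 3) = 1 - 4*6 = 1 - 24 = -23)
u(R) = -1/11
(A - 4)*u((1 + Z)²) = (-23 - 4)*(-1/11) = -27*(-1/11) = 27/11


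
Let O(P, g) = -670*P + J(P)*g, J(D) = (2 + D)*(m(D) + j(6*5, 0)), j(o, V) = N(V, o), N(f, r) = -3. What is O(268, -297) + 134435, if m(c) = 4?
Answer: -125315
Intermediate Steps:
j(o, V) = -3
J(D) = 2 + D (J(D) = (2 + D)*(4 - 3) = (2 + D)*1 = 2 + D)
O(P, g) = -670*P + g*(2 + P) (O(P, g) = -670*P + (2 + P)*g = -670*P + g*(2 + P))
O(268, -297) + 134435 = (-670*268 - 297*(2 + 268)) + 134435 = (-179560 - 297*270) + 134435 = (-179560 - 80190) + 134435 = -259750 + 134435 = -125315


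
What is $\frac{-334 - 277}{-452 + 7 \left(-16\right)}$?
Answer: $\frac{13}{12} \approx 1.0833$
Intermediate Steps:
$\frac{-334 - 277}{-452 + 7 \left(-16\right)} = - \frac{611}{-452 - 112} = - \frac{611}{-564} = \left(-611\right) \left(- \frac{1}{564}\right) = \frac{13}{12}$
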